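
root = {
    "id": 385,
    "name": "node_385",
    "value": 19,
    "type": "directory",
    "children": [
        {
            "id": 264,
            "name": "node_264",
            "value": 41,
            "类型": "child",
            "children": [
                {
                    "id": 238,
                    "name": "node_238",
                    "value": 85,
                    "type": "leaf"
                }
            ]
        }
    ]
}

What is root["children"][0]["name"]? "node_264"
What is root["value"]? 19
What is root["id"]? 385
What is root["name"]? "node_385"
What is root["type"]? "directory"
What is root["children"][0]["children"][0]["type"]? "leaf"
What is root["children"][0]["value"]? 41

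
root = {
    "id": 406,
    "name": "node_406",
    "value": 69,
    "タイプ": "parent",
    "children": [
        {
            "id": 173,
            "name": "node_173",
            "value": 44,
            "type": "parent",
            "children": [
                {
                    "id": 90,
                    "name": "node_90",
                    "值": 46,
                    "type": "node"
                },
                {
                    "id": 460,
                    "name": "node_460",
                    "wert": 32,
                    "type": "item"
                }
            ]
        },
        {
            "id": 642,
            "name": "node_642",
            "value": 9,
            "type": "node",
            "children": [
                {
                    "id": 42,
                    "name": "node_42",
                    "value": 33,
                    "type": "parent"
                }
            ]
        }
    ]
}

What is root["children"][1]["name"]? "node_642"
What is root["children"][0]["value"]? 44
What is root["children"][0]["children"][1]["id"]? 460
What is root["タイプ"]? "parent"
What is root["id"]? 406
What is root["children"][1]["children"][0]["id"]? 42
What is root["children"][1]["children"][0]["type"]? "parent"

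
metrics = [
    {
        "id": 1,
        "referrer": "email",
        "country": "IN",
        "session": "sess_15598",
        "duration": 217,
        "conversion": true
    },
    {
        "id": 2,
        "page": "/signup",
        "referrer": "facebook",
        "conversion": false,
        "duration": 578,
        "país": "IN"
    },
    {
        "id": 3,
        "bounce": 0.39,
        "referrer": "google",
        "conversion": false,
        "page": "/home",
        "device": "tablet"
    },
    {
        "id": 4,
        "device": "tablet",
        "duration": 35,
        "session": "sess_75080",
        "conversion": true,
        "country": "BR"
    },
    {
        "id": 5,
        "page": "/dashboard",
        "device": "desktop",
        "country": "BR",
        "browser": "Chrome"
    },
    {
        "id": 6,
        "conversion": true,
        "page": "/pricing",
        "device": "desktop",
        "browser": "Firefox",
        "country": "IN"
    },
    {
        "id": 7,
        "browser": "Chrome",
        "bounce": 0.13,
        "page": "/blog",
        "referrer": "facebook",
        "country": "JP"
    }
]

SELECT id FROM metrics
[1, 2, 3, 4, 5, 6, 7]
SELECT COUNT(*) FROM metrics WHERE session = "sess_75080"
1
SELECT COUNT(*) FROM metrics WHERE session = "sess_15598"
1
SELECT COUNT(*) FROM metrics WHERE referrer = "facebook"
2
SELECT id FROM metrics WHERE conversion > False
[1, 4, 6]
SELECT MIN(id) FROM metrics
1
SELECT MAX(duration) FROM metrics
578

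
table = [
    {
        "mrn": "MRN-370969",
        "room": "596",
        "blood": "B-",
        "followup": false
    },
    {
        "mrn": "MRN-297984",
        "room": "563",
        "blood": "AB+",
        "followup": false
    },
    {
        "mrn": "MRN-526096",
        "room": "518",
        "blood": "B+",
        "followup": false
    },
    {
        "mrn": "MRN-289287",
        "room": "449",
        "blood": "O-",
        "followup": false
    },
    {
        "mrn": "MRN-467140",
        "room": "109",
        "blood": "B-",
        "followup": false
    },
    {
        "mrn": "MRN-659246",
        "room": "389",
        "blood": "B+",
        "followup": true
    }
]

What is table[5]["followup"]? True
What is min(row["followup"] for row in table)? False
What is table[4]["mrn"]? "MRN-467140"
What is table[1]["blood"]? "AB+"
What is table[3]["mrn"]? "MRN-289287"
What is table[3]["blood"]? "O-"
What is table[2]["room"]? "518"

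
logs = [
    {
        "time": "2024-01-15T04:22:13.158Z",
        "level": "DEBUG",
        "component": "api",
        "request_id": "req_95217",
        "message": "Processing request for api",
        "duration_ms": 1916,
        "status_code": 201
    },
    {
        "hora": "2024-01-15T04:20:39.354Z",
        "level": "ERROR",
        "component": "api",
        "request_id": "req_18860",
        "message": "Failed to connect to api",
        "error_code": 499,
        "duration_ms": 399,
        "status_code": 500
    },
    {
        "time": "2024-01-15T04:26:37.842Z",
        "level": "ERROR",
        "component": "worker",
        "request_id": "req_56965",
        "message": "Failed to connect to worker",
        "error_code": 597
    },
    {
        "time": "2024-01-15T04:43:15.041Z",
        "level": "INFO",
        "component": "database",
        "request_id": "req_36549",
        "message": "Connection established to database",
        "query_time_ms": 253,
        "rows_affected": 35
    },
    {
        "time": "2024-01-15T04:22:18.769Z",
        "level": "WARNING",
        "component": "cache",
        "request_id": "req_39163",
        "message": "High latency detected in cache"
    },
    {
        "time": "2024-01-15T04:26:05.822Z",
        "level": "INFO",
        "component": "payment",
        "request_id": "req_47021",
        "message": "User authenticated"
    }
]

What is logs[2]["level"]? "ERROR"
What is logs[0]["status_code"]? 201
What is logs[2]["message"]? "Failed to connect to worker"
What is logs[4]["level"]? "WARNING"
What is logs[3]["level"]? "INFO"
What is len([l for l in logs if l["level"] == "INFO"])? 2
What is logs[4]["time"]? "2024-01-15T04:22:18.769Z"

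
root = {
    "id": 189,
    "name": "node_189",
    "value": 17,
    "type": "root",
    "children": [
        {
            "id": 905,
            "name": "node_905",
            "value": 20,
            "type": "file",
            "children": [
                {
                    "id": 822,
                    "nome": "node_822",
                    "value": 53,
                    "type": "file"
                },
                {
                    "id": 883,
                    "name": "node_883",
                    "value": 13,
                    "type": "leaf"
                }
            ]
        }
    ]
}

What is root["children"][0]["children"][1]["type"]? "leaf"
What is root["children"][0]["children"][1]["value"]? 13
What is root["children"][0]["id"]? 905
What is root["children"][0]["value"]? 20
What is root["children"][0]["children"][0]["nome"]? "node_822"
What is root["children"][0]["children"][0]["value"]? 53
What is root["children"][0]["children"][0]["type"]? "file"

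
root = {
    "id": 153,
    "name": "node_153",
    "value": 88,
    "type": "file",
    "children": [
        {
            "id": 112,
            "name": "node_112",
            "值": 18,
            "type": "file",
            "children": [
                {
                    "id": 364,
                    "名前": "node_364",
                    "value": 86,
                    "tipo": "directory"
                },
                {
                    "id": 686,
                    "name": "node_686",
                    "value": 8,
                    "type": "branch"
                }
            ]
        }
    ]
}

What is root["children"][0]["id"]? 112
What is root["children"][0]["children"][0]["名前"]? "node_364"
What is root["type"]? "file"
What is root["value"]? 88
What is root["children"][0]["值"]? 18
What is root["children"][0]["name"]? "node_112"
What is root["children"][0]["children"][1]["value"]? 8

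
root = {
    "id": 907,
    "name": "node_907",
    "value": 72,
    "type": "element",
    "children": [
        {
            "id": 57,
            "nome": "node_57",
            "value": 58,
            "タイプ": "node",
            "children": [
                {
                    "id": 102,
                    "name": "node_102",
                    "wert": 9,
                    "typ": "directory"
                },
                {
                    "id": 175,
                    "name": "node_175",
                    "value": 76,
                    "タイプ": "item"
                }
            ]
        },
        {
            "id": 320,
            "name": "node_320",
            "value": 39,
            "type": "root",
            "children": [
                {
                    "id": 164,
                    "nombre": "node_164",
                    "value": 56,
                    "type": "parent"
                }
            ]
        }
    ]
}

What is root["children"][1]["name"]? "node_320"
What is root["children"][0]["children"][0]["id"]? 102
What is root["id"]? 907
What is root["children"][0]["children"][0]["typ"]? "directory"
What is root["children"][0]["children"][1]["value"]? 76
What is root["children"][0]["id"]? 57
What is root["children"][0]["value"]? 58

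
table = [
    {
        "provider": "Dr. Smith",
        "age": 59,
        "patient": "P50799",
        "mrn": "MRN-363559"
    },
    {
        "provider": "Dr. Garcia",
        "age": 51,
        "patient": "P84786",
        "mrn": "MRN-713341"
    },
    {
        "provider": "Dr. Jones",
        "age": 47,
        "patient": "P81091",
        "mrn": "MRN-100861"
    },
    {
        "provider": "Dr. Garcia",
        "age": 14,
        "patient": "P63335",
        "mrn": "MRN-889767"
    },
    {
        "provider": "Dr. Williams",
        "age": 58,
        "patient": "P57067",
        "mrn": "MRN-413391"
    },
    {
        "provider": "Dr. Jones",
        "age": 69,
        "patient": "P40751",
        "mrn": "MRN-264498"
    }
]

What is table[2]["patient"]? "P81091"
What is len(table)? 6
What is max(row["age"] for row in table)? 69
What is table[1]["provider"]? "Dr. Garcia"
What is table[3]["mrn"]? "MRN-889767"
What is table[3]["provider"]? "Dr. Garcia"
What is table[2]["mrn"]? "MRN-100861"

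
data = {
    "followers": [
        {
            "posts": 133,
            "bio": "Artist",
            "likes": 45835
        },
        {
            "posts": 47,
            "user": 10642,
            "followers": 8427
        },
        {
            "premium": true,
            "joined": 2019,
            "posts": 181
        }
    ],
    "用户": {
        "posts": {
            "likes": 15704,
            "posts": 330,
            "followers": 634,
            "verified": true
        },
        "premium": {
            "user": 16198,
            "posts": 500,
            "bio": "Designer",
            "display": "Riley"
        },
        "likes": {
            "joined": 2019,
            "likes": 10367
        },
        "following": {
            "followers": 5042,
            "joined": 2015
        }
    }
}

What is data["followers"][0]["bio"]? "Artist"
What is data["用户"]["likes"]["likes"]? 10367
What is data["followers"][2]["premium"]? True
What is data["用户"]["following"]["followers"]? 5042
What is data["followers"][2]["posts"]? 181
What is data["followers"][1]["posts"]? 47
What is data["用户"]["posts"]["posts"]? 330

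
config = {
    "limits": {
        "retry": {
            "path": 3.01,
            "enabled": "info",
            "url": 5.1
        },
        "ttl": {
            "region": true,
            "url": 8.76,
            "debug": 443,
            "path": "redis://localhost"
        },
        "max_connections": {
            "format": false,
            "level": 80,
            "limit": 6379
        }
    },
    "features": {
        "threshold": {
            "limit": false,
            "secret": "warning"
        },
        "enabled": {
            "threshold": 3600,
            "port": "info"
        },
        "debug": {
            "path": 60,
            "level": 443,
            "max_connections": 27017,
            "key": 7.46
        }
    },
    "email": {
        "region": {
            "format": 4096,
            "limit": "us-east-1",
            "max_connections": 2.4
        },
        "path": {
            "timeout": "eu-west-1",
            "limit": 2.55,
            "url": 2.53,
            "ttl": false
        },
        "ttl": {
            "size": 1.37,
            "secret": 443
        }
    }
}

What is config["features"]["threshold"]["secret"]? "warning"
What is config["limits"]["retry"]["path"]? 3.01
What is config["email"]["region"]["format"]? 4096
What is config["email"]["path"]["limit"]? 2.55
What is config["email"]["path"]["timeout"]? "eu-west-1"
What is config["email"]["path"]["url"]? 2.53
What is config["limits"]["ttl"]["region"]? True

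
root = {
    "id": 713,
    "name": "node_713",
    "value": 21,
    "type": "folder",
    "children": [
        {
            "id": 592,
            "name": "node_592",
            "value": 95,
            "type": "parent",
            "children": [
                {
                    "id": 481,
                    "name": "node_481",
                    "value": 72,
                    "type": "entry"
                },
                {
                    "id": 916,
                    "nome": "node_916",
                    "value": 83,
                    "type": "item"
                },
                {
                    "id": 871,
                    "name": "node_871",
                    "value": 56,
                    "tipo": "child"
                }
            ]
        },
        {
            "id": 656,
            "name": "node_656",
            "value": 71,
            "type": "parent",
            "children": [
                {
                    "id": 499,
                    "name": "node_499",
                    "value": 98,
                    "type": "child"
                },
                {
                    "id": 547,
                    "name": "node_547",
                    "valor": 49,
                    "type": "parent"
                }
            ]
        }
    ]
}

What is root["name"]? "node_713"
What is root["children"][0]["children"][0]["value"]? 72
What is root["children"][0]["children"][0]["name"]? "node_481"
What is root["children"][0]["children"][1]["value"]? 83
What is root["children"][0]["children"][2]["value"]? 56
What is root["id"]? 713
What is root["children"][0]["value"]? 95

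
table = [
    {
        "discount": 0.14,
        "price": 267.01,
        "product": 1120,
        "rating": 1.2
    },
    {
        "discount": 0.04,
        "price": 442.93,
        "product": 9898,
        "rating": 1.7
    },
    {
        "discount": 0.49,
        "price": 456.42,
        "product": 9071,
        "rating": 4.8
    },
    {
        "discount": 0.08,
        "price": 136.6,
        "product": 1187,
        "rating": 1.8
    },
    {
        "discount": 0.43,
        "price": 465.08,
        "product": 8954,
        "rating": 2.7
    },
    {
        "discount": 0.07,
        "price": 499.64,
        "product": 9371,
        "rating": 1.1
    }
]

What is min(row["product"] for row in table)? 1120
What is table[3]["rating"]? 1.8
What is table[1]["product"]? 9898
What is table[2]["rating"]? 4.8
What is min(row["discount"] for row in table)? 0.04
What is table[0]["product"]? 1120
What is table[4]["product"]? 8954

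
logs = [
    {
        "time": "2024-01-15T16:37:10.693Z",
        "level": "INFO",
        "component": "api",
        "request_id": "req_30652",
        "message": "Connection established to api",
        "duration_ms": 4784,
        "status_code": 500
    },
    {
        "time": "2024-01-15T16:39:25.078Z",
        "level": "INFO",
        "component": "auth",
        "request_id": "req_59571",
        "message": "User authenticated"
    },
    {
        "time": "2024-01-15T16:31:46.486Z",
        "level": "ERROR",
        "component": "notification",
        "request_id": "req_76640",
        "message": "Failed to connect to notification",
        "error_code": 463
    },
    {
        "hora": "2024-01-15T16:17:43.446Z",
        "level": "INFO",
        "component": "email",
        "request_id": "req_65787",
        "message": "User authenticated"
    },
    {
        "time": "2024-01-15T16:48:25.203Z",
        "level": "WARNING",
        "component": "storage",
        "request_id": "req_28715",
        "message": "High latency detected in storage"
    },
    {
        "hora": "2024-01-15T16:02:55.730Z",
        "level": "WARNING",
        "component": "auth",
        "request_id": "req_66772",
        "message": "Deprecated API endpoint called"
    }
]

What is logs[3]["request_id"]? "req_65787"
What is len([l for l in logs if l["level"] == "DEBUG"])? 0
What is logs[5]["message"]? "Deprecated API endpoint called"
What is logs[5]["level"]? "WARNING"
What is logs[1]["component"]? "auth"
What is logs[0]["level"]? "INFO"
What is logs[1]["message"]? "User authenticated"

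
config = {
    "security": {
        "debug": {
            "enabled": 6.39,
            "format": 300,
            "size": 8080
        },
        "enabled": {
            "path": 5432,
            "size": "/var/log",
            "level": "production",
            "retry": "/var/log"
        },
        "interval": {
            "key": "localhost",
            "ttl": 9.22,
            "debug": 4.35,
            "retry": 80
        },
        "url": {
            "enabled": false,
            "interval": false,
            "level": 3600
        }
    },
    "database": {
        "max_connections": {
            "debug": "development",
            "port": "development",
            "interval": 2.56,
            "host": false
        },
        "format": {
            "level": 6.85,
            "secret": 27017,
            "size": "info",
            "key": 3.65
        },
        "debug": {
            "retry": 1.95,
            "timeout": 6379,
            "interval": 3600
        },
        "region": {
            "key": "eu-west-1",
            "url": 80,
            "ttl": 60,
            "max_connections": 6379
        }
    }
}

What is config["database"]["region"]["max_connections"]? 6379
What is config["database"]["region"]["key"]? "eu-west-1"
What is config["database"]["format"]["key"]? 3.65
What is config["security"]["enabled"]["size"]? "/var/log"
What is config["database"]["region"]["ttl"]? 60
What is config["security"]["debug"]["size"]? 8080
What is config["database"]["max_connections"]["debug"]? "development"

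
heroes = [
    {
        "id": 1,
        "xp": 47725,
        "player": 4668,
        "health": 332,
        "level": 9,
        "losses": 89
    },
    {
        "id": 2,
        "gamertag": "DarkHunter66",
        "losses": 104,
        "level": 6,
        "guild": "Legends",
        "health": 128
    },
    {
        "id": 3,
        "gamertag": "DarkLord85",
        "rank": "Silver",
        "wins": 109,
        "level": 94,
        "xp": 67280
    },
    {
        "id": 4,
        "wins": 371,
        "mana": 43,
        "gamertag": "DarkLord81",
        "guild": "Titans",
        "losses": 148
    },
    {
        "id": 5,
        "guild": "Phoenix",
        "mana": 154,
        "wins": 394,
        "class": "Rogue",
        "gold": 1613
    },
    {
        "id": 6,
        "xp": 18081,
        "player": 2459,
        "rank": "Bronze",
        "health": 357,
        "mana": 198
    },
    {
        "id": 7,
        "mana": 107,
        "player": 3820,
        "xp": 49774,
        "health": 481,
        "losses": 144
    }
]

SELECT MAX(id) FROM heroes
7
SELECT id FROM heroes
[1, 2, 3, 4, 5, 6, 7]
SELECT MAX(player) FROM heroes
4668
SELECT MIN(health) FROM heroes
128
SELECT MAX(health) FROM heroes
481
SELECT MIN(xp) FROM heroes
18081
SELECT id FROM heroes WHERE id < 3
[1, 2]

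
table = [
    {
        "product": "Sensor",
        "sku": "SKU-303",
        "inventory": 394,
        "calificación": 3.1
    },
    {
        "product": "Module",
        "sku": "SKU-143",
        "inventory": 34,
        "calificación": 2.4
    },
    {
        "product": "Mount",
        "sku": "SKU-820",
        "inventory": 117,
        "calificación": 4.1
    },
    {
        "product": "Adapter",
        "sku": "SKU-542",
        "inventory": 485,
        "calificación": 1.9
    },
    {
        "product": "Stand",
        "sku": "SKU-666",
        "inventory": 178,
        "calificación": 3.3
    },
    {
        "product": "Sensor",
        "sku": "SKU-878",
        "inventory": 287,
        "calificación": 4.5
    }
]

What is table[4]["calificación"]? 3.3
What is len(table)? 6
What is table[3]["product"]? "Adapter"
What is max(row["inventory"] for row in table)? 485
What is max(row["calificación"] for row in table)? 4.5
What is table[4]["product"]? "Stand"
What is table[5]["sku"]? "SKU-878"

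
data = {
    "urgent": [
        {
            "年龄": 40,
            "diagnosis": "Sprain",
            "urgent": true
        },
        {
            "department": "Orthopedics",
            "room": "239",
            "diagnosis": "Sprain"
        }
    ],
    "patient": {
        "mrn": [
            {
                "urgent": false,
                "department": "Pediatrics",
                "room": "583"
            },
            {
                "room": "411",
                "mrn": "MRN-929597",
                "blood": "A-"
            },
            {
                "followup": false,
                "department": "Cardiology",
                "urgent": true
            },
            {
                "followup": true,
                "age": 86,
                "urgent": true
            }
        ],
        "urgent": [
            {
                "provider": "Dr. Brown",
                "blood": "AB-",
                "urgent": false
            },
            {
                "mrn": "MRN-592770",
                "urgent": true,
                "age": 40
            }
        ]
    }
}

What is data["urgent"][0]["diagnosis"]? "Sprain"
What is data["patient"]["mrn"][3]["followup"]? True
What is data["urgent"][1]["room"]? "239"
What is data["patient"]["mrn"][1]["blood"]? "A-"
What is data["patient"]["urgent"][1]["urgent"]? True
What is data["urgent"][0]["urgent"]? True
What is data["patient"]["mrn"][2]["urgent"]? True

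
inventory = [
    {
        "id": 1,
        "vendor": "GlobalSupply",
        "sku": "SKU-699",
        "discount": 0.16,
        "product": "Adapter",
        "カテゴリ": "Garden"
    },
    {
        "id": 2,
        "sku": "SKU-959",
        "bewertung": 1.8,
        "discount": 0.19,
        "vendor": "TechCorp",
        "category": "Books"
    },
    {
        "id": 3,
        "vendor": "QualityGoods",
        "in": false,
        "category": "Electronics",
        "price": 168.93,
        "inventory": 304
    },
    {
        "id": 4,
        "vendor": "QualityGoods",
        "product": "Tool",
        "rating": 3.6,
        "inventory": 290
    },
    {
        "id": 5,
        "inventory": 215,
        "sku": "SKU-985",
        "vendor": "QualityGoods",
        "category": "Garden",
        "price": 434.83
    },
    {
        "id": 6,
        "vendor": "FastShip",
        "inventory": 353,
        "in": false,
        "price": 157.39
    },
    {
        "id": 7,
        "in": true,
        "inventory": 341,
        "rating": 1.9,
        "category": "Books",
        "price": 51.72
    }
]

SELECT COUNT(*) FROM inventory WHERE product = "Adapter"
1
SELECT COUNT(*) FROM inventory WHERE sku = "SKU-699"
1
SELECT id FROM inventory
[1, 2, 3, 4, 5, 6, 7]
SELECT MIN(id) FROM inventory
1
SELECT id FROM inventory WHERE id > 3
[4, 5, 6, 7]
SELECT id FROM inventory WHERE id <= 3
[1, 2, 3]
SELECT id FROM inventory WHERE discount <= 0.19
[1, 2]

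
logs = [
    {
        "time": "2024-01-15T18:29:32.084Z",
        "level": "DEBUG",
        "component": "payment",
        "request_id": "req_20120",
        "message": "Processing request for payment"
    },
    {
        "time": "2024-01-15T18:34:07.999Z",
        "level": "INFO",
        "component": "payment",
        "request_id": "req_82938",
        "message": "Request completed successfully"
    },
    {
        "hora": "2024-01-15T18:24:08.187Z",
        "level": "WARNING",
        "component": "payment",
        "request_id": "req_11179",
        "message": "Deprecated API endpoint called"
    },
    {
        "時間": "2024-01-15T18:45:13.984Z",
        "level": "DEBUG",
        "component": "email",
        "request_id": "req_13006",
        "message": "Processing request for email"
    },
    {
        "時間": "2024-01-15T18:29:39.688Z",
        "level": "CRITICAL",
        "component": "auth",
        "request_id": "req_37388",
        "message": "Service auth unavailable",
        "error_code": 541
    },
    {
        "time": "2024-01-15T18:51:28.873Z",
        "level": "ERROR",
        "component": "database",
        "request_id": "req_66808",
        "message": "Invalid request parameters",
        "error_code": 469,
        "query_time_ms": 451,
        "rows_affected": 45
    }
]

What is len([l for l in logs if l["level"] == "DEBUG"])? 2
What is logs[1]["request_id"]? "req_82938"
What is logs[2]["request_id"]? "req_11179"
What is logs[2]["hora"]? "2024-01-15T18:24:08.187Z"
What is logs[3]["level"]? "DEBUG"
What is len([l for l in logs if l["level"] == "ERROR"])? 1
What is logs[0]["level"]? "DEBUG"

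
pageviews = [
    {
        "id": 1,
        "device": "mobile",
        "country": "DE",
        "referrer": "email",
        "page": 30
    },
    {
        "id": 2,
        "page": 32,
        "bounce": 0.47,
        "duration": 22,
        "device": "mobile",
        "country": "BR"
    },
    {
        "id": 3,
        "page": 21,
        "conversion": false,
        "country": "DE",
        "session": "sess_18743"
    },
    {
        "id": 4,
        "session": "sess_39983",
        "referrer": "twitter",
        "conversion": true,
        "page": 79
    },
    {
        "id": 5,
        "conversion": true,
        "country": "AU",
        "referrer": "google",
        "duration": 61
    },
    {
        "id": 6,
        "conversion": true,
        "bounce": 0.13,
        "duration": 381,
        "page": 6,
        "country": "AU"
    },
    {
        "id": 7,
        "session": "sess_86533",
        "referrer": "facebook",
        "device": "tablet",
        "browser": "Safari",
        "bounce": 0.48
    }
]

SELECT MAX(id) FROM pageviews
7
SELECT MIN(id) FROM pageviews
1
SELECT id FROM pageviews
[1, 2, 3, 4, 5, 6, 7]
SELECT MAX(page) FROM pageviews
79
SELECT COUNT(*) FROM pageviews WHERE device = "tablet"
1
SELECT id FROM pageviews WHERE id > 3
[4, 5, 6, 7]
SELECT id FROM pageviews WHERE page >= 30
[1, 2, 4]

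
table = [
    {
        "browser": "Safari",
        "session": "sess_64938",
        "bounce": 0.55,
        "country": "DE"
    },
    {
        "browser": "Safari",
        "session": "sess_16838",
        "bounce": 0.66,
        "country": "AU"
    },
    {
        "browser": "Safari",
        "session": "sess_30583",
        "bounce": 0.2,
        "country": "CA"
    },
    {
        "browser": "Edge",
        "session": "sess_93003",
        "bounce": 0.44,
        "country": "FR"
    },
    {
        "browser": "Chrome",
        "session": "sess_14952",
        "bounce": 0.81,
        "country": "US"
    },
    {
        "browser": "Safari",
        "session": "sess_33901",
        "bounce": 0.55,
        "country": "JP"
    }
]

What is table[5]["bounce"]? 0.55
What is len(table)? 6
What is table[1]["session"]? "sess_16838"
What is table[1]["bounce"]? 0.66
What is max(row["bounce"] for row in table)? 0.81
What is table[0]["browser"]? "Safari"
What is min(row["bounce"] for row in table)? 0.2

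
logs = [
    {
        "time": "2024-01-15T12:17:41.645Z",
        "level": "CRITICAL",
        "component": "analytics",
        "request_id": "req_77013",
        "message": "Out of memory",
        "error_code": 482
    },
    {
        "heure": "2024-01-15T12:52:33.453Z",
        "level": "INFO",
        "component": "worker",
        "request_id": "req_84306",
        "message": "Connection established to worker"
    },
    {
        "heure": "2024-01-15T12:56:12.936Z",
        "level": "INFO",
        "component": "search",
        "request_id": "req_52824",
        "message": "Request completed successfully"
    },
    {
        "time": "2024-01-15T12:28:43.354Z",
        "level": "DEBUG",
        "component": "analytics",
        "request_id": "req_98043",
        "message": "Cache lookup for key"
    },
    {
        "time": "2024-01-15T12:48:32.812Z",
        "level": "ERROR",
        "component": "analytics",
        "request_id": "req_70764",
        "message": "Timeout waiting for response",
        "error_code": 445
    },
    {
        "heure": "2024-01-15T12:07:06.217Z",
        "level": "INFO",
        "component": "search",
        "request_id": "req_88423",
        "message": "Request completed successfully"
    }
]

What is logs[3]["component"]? "analytics"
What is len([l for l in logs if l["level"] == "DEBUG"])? 1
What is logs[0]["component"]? "analytics"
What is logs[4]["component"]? "analytics"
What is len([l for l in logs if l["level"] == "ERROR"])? 1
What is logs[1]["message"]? "Connection established to worker"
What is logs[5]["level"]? "INFO"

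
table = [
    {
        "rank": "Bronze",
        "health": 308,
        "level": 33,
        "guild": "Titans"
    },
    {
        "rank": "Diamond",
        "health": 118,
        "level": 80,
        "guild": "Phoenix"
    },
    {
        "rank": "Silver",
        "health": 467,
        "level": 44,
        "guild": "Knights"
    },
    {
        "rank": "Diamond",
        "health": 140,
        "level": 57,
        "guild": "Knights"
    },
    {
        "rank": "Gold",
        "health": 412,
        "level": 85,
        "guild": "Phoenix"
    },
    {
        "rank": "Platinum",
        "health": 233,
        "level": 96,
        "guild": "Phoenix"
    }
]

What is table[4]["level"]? 85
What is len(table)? 6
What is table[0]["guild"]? "Titans"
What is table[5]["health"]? 233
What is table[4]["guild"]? "Phoenix"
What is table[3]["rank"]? "Diamond"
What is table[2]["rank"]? "Silver"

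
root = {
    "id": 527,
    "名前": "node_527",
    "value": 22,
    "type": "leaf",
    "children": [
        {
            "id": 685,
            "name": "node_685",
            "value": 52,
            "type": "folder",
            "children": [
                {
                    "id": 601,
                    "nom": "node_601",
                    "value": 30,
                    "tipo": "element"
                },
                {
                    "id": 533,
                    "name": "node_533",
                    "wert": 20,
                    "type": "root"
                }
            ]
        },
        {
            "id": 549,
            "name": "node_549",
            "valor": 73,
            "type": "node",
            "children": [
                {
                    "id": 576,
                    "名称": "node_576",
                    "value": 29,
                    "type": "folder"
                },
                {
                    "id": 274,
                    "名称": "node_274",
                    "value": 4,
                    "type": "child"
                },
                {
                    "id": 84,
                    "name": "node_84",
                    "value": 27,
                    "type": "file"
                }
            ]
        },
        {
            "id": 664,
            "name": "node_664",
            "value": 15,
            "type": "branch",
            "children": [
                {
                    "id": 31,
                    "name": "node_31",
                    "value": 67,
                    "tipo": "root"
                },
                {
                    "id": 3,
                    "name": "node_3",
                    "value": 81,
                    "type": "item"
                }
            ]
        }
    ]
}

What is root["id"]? 527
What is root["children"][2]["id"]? 664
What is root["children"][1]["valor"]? 73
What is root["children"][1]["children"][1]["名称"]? "node_274"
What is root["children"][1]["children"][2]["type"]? "file"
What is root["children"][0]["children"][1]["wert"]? 20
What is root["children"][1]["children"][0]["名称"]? "node_576"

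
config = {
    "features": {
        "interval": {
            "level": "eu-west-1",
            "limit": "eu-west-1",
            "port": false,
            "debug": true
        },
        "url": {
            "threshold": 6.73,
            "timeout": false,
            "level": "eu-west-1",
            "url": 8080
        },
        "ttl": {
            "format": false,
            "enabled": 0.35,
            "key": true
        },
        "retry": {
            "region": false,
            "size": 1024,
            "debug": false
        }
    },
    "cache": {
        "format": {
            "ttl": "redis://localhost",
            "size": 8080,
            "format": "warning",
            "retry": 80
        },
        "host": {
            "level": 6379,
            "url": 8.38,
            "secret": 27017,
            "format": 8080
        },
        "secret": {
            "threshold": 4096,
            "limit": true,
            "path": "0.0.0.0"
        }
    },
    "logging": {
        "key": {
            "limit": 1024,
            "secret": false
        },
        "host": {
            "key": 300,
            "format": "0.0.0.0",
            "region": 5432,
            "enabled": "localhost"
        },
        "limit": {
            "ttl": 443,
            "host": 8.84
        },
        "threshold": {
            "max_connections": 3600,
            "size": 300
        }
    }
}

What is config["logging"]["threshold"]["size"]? 300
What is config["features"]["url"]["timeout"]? False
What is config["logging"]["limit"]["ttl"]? 443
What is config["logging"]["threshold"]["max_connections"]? 3600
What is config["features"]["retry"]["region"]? False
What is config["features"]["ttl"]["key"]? True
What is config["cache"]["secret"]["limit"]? True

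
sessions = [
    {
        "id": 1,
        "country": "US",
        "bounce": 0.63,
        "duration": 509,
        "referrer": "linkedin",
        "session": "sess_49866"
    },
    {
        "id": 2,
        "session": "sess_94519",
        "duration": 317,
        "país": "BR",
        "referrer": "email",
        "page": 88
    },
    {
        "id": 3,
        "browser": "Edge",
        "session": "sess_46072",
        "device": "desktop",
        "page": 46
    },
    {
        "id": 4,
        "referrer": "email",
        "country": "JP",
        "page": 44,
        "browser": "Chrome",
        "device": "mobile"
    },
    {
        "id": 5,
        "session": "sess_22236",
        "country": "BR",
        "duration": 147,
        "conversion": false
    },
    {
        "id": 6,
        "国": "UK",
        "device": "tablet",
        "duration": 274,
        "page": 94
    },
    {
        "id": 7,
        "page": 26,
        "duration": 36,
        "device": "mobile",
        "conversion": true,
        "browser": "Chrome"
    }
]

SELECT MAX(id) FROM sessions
7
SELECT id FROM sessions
[1, 2, 3, 4, 5, 6, 7]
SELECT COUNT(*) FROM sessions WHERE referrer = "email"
2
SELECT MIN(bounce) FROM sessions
0.63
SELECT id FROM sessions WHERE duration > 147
[1, 2, 6]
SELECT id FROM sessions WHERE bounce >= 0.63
[1]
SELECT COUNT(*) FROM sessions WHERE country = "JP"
1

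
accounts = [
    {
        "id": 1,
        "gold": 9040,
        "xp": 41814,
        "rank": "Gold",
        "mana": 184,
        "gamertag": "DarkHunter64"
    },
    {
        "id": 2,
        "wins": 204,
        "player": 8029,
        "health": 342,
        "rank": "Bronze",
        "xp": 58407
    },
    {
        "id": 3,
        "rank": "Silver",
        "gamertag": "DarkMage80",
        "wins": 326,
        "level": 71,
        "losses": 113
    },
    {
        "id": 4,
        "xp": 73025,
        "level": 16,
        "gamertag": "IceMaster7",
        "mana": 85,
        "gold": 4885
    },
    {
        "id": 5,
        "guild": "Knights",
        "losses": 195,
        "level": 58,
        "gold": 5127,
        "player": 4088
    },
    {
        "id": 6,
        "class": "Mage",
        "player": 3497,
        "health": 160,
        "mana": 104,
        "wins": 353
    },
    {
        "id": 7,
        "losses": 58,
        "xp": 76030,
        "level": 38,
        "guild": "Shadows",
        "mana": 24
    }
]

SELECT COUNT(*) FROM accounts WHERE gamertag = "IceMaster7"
1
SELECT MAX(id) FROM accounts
7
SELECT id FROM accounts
[1, 2, 3, 4, 5, 6, 7]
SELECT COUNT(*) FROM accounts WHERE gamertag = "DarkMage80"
1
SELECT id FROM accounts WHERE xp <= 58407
[1, 2]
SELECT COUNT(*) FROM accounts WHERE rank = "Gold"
1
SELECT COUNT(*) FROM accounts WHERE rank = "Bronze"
1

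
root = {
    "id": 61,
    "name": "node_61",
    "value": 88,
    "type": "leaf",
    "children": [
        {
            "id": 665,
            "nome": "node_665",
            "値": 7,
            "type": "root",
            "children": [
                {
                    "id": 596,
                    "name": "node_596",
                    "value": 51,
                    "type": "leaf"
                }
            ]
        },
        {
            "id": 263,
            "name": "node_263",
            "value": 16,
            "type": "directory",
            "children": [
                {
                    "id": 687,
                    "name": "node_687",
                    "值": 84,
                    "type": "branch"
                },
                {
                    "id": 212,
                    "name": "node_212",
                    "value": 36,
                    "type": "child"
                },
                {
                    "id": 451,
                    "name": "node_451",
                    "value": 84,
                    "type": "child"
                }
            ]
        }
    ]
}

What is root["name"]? "node_61"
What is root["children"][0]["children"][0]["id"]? 596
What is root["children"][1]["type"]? "directory"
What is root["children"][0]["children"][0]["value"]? 51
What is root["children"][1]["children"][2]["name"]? "node_451"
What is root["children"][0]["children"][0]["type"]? "leaf"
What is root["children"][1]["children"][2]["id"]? 451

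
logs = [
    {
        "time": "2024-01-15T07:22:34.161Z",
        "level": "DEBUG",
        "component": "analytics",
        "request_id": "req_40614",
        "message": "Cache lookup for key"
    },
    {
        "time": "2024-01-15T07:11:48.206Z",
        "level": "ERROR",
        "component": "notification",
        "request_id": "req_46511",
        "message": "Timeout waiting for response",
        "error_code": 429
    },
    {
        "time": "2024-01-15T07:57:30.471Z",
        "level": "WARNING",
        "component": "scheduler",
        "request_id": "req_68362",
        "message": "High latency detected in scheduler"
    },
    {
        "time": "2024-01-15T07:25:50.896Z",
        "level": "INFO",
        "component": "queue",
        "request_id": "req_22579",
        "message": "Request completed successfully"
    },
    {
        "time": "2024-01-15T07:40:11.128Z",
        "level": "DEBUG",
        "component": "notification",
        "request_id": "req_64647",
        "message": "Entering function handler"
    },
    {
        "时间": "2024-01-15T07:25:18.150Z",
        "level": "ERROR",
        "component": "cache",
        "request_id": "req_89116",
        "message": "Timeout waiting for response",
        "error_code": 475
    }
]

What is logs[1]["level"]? "ERROR"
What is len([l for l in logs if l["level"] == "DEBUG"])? 2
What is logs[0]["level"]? "DEBUG"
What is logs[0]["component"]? "analytics"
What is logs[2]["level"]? "WARNING"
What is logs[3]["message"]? "Request completed successfully"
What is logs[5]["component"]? "cache"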